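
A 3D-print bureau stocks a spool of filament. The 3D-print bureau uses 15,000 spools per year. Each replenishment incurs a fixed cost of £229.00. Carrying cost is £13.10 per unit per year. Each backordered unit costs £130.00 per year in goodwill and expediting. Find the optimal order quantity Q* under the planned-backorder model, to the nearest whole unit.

Q* ≈ 760 spools

With planned backorders, Q* = √(2DS/H) · √((H+B)/B).
√(2DS/H) = √(2 × 15,000 × 229 / 13.1) = 724.174.
√((H+B)/B) = √((13.1+130)/130) = 1.0492.
Q* ≈ 759.785.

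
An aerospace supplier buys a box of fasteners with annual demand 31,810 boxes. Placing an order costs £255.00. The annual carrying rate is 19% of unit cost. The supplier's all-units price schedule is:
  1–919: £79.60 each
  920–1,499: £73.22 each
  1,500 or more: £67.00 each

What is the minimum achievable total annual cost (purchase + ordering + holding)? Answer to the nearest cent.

Holding cost per unit per year at price C is H = 0.19·C.
Candidates are each tier's EOQ (if it falls in that tier) and each price-break quantity.
Tier 1 (£79.60): EOQ = 1035.7 exceeds tier's upper bound 919, so this tier is dominated.
EOQ at £73.22 = 1079.9 (feasible in tier 2): TC = 31,810×£73.22 + (31,810/1079.9)×255 + (1079.9/2)×0.19×£73.22 = £2,344,151.27.
EOQ at £67.00 = 1128.9 < 1500, so use break Q=1500: TC = 31,810×£67.00 + (31,810/1500.0)×255 + (1500.0/2)×0.19×£67.00 = £2,146,225.20.
Lowest total cost among the candidates is at Q = 1500.0.

TC* ≈ £2,146,225.20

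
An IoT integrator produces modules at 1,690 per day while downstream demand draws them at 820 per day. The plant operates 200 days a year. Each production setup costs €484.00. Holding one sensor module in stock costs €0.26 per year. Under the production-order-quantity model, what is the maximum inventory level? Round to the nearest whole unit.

Annual demand D = 820 × 200 = 164,000.
Production build-up factor (1 − d/p) = 1 − 820/1,690 = 0.5148.
Q* = √(2DS / (H(1 − d/p))) = √(2 × 164,000 × 484 / (0.26 × 0.5148)).
= √(158,752,000 / 0.1338) ≈ 34439.485.
Maximum inventory = Q*(1 − d/p) = 34439.485 × 0.5148 ≈ 17729.203.

I_max ≈ 17,729 modules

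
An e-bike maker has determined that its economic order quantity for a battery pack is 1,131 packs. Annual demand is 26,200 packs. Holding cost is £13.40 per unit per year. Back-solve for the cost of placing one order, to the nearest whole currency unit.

S ≈ £327

The basic EOQ model gives Q* = √(2DS/H); rearrange for the unknown.
From Q* = √(2DS/H): S = Q*²H / (2D) = 1,131² × 13.4 / (2 × 26,200) = 327.1137.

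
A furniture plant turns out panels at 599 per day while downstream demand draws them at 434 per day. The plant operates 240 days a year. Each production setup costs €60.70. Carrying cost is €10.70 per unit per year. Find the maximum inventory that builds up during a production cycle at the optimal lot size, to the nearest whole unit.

I_max ≈ 571 panels

Annual demand D = 434 × 240 = 104,160.
Production build-up factor (1 − d/p) = 1 − 434/599 = 0.2755.
Q* = √(2DS / (H(1 − d/p))) = √(2 × 104,160 × 60.7 / (10.7 × 0.2755)).
= √(12,645,024 / 2.9474) ≈ 2071.283.
Maximum inventory = Q*(1 − d/p) = 2071.283 × 0.2755 ≈ 570.554.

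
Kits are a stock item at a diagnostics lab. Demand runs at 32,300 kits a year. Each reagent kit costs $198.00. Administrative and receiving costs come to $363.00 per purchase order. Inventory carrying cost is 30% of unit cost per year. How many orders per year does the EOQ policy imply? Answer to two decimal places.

N ≈ 51.41 orders per year

Holding cost H = 0.30 × $198.00 = $59.4000 per unit per year.
EOQ = √(2DS/H) = √(2 × 32,300 × 363 / 59.4) ≈ 628.31.
Orders per year = D / Q* = 32,300 / 628.31 ≈ 51.407.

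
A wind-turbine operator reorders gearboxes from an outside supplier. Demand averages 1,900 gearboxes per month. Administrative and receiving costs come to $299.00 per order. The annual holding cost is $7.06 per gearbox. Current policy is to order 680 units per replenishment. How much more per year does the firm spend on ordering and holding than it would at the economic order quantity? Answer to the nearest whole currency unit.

Extra cost ≈ $2,615 per year

Annual demand D = 1,900 × 12 = 22,800.
EOQ = √(2DS/H) = √(2 × 22,800 × 299 / 7.06) ≈ 1389.68.
Cost at Q* = (D/Q*)S + (Q*/2)H = √(2DSH) ≈ $9,811.16.
Cost at Q = 680: (22,800/680)×299 + (680/2)×7.06 = $10,025.29 + $2,400.40 = $12,425.69.
Excess = $12,425.69 − $9,811.16 = $2,614.53.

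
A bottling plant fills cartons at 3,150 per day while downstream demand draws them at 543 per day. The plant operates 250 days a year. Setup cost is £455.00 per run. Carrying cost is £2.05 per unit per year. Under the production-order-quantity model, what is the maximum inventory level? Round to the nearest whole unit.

Annual demand D = 543 × 250 = 135,750.
Production build-up factor (1 − d/p) = 1 − 543/3,150 = 0.8276.
Q* = √(2DS / (H(1 − d/p))) = √(2 × 135,750 × 455 / (2.05 × 0.8276)).
= √(123,532,500 / 1.6966) ≈ 8532.935.
Maximum inventory = Q*(1 − d/p) = 8532.935 × 0.8276 ≈ 7062.020.

I_max ≈ 7,062 cartons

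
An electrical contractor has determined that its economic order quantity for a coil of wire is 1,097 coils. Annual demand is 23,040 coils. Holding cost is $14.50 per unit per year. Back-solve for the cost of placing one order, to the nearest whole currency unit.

Invert the EOQ relation Q*² = 2DS/H.
From Q* = √(2DS/H): S = Q*²H / (2D) = 1,097² × 14.5 / (2 × 23,040) = 378.6769.

S ≈ $379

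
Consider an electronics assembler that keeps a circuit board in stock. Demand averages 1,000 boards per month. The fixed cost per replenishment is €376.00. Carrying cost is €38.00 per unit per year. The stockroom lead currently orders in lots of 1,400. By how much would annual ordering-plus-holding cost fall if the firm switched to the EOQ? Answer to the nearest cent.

Extra cost ≈ €11,304.97 per year

Annual demand D = 1,000 × 12 = 12,000.
EOQ = √(2DS/H) = √(2 × 12,000 × 376 / 38) ≈ 487.31.
Cost at Q* = (D/Q*)S + (Q*/2)H = √(2DSH) ≈ €18,517.88.
Cost at Q = 1,400: (12,000/1,400)×376 + (1,400/2)×38 = €3,222.86 + €26,600.00 = €29,822.86.
Excess = €29,822.86 − €18,517.88 = €11,304.97.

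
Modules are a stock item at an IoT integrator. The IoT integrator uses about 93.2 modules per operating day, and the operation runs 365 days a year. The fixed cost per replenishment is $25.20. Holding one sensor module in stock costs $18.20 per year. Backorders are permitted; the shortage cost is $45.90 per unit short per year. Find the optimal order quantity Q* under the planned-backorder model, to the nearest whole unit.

Annual demand D = 93.2 × 365 = 34,018.
With planned backorders, Q* = √(2DS/H) · √((H+B)/B).
√(2DS/H) = √(2 × 34,018 × 25.2 / 18.2) = 306.926.
√((H+B)/B) = √((18.2+45.9)/45.9) = 1.1817.
Q* ≈ 362.708.

Q* ≈ 363 modules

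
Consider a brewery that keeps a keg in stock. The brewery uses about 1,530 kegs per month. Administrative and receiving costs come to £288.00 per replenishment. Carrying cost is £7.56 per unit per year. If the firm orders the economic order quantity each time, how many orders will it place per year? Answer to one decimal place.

N ≈ 15.5 orders per year

Annual demand D = 1,530 × 12 = 18,360.
The optimal lot size = √(2DS/H) = √(2 × 18,360 × 288 / 7.56) ≈ 1182.73.
Orders per year = D / Q* = 18,360 / 1182.73 ≈ 15.523.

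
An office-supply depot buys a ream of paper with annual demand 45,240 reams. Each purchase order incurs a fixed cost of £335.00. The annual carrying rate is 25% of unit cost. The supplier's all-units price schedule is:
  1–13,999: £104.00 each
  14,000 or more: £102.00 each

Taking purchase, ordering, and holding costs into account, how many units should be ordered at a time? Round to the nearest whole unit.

Holding cost per unit per year at price C is H = 0.25·C.
Candidates are each tier's EOQ (if it falls in that tier) and each price-break quantity.
EOQ at £104.00 = 1079.7 (feasible in tier 1): TC = 45,240×£104.00 + (45,240/1079.7)×335 + (1079.7/2)×0.25×£104.00 = £4,733,032.78.
EOQ at £102.00 = 1090.3 < 14000, so use break Q=14000: TC = 45,240×£102.00 + (45,240/14000.0)×335 + (14000.0/2)×0.25×£102.00 = £4,794,062.53.
Lowest total cost is £4,733,032.78 at Q = 1079.7.

Q* ≈ 1,080 reams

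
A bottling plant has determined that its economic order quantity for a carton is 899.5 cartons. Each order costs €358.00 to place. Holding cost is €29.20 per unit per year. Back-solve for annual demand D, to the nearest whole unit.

D ≈ 32,997 cartons per year

Invert the EOQ relation Q*² = 2DS/H.
From Q* = √(2DS/H): D = Q*²H / (2S) = 899.5² × 29.2 / (2 × 358) = 32996.826.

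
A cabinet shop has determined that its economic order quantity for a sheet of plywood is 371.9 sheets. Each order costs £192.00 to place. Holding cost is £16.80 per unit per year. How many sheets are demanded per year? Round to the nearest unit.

Squaring Q* = √(2DS/H) gives Q*² = 2DS/H.
From Q* = √(2DS/H): D = Q*²H / (2S) = 371.9² × 16.8 / (2 × 192) = 6051.045.

D ≈ 6,051 sheets per year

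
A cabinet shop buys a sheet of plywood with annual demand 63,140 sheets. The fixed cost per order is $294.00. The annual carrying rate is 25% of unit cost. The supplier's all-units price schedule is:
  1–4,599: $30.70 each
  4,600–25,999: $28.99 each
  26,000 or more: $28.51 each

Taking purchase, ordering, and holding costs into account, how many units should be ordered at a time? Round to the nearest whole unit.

Holding cost per unit per year at price C is H = 0.25·C.
Evaluate total cost at each tier's feasible EOQ or, if the EOQ is below the tier, at the tier's minimum quantity.
EOQ at $30.70 = 2199.4 (feasible in tier 1): TC = 63,140×$30.70 + (63,140/2199.4)×294 + (2199.4/2)×0.25×$30.70 = $1,955,278.30.
EOQ at $28.99 = 2263.3 < 4600, so use break Q=4600: TC = 63,140×$28.99 + (63,140/4600.0)×294 + (4600.0/2)×0.25×$28.99 = $1,851,133.32.
EOQ at $28.51 = 2282.3 < 26000, so use break Q=26000: TC = 63,140×$28.51 + (63,140/26000.0)×294 + (26000.0/2)×0.25×$28.51 = $1,893,492.87.
Lowest total cost is $1,851,133.32 at Q = 4600.0.

Q* ≈ 4,600 sheets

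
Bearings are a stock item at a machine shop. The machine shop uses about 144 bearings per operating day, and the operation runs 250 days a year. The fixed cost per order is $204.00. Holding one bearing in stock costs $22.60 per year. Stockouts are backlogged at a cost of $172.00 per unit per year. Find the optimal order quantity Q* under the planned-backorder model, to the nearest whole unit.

Annual demand D = 144 × 250 = 36,000.
With planned backorders, Q* = √(2DS/H) · √((H+B)/B).
√(2DS/H) = √(2 × 36,000 × 204 / 22.6) = 806.171.
√((H+B)/B) = √((22.6+172)/172) = 1.0637.
Q* ≈ 857.500.

Q* ≈ 858 bearings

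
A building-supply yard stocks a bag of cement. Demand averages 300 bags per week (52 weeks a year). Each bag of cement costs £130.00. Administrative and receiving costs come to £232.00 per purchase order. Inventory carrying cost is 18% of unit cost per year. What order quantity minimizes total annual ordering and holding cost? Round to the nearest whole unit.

Annual demand D = 300 × 52 = 15,600.
Holding cost H = 0.18 × £130.00 = £23.4000 per unit per year.
EOQ = √(2DS / H) = √(2 × 15,600 × 232 / 23.4).
= √(7,238,400 / 23.4) = √309,333.3333 ≈ 556.177.

Q* ≈ 556 bags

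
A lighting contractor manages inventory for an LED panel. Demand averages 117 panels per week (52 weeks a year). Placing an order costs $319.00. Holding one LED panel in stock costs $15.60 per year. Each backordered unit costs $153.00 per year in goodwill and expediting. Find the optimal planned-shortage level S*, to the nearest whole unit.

Annual demand D = 117 × 52 = 6,084.
With planned backorders, Q* = √(2DS/H) · √((H+B)/B).
√(2DS/H) = √(2 × 6,084 × 319 / 15.6) = 498.819.
√((H+B)/B) = √((15.6+153)/153) = 1.0497.
Q* ≈ 523.631.
S* = Q* · H/(H+B) = 523.631 × 15.6/168.6 ≈ 48.450.

S* ≈ 48 panels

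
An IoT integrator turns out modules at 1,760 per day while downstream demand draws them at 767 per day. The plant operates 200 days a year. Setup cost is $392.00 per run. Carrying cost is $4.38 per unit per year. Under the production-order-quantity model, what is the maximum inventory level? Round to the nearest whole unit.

I_max ≈ 3,936 modules

Annual demand D = 767 × 200 = 153,400.
Production build-up factor (1 − d/p) = 1 − 767/1,760 = 0.5642.
Q* = √(2DS / (H(1 − d/p))) = √(2 × 153,400 × 392 / (4.38 × 0.5642)).
= √(120,265,600 / 2.4712) ≈ 6976.143.
Maximum inventory = Q*(1 − d/p) = 6976.143 × 0.5642 ≈ 3935.972.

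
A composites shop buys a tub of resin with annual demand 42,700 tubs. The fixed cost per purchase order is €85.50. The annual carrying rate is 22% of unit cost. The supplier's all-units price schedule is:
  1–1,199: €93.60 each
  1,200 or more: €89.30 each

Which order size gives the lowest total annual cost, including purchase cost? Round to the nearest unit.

Holding cost per unit per year at price C is H = 0.22·C.
For each price level, check whether its EOQ is feasible; otherwise the best quantity at that price is the breakpoint.
EOQ at €93.60 = 595.5 (feasible in tier 1): TC = 42,700×€93.60 + (42,700/595.5)×85.5 + (595.5/2)×0.22×€93.60 = €4,008,982.00.
EOQ at €89.30 = 609.6 < 1200, so use break Q=1200: TC = 42,700×€89.30 + (42,700/1200.0)×85.5 + (1200.0/2)×0.22×€89.30 = €3,827,939.98.
Lowest total cost is €3,827,939.98 at Q = 1200.0.

Q* ≈ 1,200 tubs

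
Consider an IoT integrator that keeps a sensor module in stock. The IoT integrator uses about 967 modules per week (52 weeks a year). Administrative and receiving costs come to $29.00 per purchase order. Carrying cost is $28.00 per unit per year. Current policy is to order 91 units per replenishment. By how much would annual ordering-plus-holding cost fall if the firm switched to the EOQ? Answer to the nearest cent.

Annual demand D = 967 × 52 = 50,284.
EOQ = √(2DS/H) = √(2 × 50,284 × 29 / 28) ≈ 322.74.
Cost at Q* = (D/Q*)S + (Q*/2)H = √(2DSH) ≈ $9,036.66.
Cost at Q = 91: (50,284/91)×29 + (91/2)×28 = $16,024.57 + $1,274.00 = $17,298.57.
Excess = $17,298.57 − $9,036.66 = $8,261.91.

Extra cost ≈ $8,261.91 per year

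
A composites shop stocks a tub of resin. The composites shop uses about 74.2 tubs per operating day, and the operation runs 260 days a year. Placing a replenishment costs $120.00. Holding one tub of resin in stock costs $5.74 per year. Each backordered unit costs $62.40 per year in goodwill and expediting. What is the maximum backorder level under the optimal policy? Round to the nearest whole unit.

Annual demand D = 74.2 × 260 = 19,292.
With planned backorders, Q* = √(2DS/H) · √((H+B)/B).
√(2DS/H) = √(2 × 19,292 × 120 / 5.74) = 898.128.
√((H+B)/B) = √((5.74+62.4)/62.4) = 1.0450.
Q* ≈ 938.528.
S* = Q* · H/(H+B) = 938.528 × 5.74/68.14 ≈ 79.060.

S* ≈ 79 tubs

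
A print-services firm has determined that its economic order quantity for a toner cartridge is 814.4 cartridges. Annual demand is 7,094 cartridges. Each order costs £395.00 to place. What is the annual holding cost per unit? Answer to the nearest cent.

Invert the EOQ relation Q*² = 2DS/H.
From Q* = √(2DS/H): H = 2DS / Q*² = 2 × 7,094 × 395 / 814.4² = 8.4497.

H ≈ £8.45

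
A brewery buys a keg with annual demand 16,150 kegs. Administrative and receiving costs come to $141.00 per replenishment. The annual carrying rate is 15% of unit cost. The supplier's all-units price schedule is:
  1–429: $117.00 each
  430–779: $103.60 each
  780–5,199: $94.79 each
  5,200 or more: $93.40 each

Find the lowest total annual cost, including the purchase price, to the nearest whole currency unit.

Holding cost per unit per year at price C is H = 0.15·C.
For each price level, check whether its EOQ is feasible; otherwise the best quantity at that price is the breakpoint.
Tier 1 ($117.00): EOQ = 509.4 exceeds tier's upper bound 429, so this tier is dominated.
EOQ at $103.60 = 541.4 (feasible in tier 2): TC = 16,150×$103.60 + (16,150/541.4)×141 + (541.4/2)×0.15×$103.60 = $1,681,552.72.
EOQ at $94.79 = 566.0 < 780, so use break Q=780: TC = 16,150×$94.79 + (16,150/780.0)×141 + (780.0/2)×0.15×$94.79 = $1,539,323.14.
EOQ at $93.40 = 570.2 < 5200, so use break Q=5200: TC = 16,150×$93.40 + (16,150/5200.0)×141 + (5200.0/2)×0.15×$93.40 = $1,545,273.91.
Lowest total cost among the candidates is at Q = 780.0.

TC* ≈ $1,539,323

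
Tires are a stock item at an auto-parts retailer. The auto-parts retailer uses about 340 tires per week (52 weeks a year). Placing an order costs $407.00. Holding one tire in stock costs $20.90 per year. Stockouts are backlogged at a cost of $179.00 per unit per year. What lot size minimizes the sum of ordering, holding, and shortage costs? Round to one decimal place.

Annual demand D = 340 × 52 = 17,680.
With planned backorders, Q* = √(2DS/H) · √((H+B)/B).
√(2DS/H) = √(2 × 17,680 × 407 / 20.9) = 829.813.
√((H+B)/B) = √((20.9+179)/179) = 1.0568.
Q* ≈ 876.920.

Q* ≈ 876.9 tires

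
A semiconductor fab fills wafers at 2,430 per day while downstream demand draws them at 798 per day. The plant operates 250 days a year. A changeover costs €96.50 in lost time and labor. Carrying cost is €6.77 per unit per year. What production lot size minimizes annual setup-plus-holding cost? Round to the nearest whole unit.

Q* ≈ 2,910 wafers

Annual demand D = 798 × 250 = 199,500.
Production build-up factor (1 − d/p) = 1 − 798/2,430 = 0.6716.
Q* = √(2DS / (H(1 − d/p))) = √(2 × 199,500 × 96.5 / (6.77 × 0.6716)).
= √(38,503,500 / 4.5468) ≈ 2910.039.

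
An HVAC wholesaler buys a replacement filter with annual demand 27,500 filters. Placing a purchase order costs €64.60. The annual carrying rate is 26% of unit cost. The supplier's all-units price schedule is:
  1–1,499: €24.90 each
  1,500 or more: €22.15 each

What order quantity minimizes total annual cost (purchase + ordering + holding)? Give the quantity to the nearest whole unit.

Holding cost per unit per year at price C is H = 0.26·C.
Evaluate total cost at each tier's feasible EOQ or, if the EOQ is below the tier, at the tier's minimum quantity.
EOQ at €24.90 = 740.8 (feasible in tier 1): TC = 27,500×€24.90 + (27,500/740.8)×64.6 + (740.8/2)×0.26×€24.90 = €689,546.05.
EOQ at €22.15 = 785.5 < 1500, so use break Q=1500: TC = 27,500×€22.15 + (27,500/1500.0)×64.6 + (1500.0/2)×0.26×€22.15 = €614,628.58.
Lowest total cost is €614,628.58 at Q = 1500.0.

Q* ≈ 1,500 filters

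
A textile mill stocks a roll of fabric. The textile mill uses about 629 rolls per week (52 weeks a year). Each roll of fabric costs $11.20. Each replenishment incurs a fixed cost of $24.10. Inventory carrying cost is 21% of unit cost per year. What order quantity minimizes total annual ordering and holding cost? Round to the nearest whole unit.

Q* ≈ 819 rolls

Annual demand D = 629 × 52 = 32,708.
Holding cost H = 0.21 × $11.20 = $2.3520 per unit per year.
EOQ = √(2DS / H) = √(2 × 32,708 × 24.1 / 2.352).
= √(1,576,525.6 / 2.352) = √670,291.4966 ≈ 818.713.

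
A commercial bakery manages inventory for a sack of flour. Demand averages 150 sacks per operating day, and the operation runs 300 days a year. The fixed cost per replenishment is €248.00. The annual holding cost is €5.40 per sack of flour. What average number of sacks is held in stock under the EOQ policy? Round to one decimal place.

Annual demand D = 150 × 300 = 45,000.
EOQ = √(2DS/H) = √(2 × 45,000 × 248 / 5.4) ≈ 2033.06.
Average inventory = Q*/2 ≈ 2033.06 / 2 = 1016.530.

Average inventory ≈ 1,016.5 sacks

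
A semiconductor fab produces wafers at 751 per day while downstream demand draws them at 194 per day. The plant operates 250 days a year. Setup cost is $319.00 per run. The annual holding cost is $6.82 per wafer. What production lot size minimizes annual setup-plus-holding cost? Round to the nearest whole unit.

Annual demand D = 194 × 250 = 48,500.
Production build-up factor (1 − d/p) = 1 − 194/751 = 0.7417.
Q* = √(2DS / (H(1 − d/p))) = √(2 × 48,500 × 319 / (6.82 × 0.7417)).
= √(30,943,000 / 5.0582) ≈ 2473.326.

Q* ≈ 2,473 wafers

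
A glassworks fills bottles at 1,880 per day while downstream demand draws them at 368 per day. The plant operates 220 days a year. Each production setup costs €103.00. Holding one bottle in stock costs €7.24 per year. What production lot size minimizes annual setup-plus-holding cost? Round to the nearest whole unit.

Q* ≈ 1,692 bottles

Annual demand D = 368 × 220 = 80,960.
Production build-up factor (1 − d/p) = 1 − 368/1,880 = 0.8043.
Q* = √(2DS / (H(1 − d/p))) = √(2 × 80,960 × 103 / (7.24 × 0.8043)).
= √(16,677,760 / 5.8228) ≈ 1692.398.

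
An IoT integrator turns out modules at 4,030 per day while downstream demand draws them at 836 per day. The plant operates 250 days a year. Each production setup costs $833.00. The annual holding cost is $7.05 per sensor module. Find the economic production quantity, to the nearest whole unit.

Annual demand D = 836 × 250 = 209,000.
Production build-up factor (1 − d/p) = 1 − 836/4,030 = 0.7926.
Q* = √(2DS / (H(1 − d/p))) = √(2 × 209,000 × 833 / (7.05 × 0.7926)).
= √(348,194,000 / 5.5875) ≈ 7894.073.

Q* ≈ 7,894 modules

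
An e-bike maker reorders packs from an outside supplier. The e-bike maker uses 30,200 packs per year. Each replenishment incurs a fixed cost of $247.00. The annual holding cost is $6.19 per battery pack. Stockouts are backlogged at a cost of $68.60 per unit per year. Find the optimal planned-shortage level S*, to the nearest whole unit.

With planned backorders, Q* = √(2DS/H) · √((H+B)/B).
√(2DS/H) = √(2 × 30,200 × 247 / 6.19) = 1552.464.
√((H+B)/B) = √((6.19+68.6)/68.6) = 1.0441.
Q* ≈ 1620.994.
S* = Q* · H/(H+B) = 1620.994 × 6.19/74.79 ≈ 134.162.

S* ≈ 134 packs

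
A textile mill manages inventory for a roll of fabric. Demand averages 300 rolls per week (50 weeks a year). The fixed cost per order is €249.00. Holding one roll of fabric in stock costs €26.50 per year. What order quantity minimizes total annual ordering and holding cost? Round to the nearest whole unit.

Annual demand D = 300 × 50 = 15,000.
EOQ = √(2DS / H) = √(2 × 15,000 × 249 / 26.5).
= √(7,470,000 / 26.5) = √281,886.7925 ≈ 530.930.

Q* ≈ 531 rolls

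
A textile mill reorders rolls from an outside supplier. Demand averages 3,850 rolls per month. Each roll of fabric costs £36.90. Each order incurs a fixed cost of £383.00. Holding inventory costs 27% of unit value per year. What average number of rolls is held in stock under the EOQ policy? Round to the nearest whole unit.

Annual demand D = 3,850 × 12 = 46,200.
Holding cost H = 0.27 × £36.90 = £9.9630 per unit per year.
EOQ = √(2DS/H) = √(2 × 46,200 × 383 / 9.963) ≈ 1884.69.
Average inventory = Q*/2 ≈ 1884.69 / 2 = 942.346.

Average inventory ≈ 942 rolls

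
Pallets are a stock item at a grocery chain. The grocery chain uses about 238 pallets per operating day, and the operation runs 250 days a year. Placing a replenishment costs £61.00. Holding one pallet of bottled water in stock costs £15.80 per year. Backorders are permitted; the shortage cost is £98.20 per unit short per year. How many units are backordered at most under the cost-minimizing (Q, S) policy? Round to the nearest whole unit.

Annual demand D = 238 × 250 = 59,500.
With planned backorders, Q* = √(2DS/H) · √((H+B)/B).
√(2DS/H) = √(2 × 59,500 × 61 / 15.8) = 677.813.
√((H+B)/B) = √((15.8+98.2)/98.2) = 1.0774.
Q* ≈ 730.309.
S* = Q* · H/(H+B) = 730.309 × 15.8/114 ≈ 101.218.

S* ≈ 101 pallets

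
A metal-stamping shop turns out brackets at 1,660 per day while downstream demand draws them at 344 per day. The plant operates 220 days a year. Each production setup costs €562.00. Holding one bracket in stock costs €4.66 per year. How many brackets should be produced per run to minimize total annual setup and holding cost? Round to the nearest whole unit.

Q* ≈ 4,799 brackets

Annual demand D = 344 × 220 = 75,680.
Production build-up factor (1 − d/p) = 1 − 344/1,660 = 0.7928.
Q* = √(2DS / (H(1 − d/p))) = √(2 × 75,680 × 562 / (4.66 × 0.7928)).
= √(85,064,320 / 3.6943) ≈ 4798.515.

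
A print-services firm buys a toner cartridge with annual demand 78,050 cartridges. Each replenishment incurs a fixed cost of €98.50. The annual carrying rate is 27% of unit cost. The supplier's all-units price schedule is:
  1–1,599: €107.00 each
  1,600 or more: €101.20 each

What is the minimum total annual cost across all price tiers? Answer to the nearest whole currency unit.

Holding cost per unit per year at price C is H = 0.27·C.
For each price level, check whether its EOQ is feasible; otherwise the best quantity at that price is the breakpoint.
EOQ at €107.00 = 729.5 (feasible in tier 1): TC = 78,050×€107.00 + (78,050/729.5)×98.5 + (729.5/2)×0.27×€107.00 = €8,372,426.25.
EOQ at €101.20 = 750.1 < 1600, so use break Q=1600: TC = 78,050×€101.20 + (78,050/1600.0)×98.5 + (1600.0/2)×0.27×€101.20 = €7,925,324.15.
Lowest total cost among the candidates is at Q = 1600.0.

TC* ≈ €7,925,324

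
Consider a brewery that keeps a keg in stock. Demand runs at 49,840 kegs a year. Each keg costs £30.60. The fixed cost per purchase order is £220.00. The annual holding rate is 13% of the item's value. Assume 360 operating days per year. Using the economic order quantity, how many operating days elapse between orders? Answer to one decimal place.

T ≈ 17.0 days

Holding cost H = 0.13 × £30.60 = £3.9780 per unit per year.
Q* = √(2DS/H) = √(2 × 49,840 × 220 / 3.978) ≈ 2347.92.
Cycle time = Q*/D × 360 = 2347.92 / 49,840 × 360 ≈ 16.959 days.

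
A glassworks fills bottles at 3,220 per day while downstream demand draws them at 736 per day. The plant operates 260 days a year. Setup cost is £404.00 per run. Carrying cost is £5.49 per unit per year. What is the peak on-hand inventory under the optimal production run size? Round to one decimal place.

I_max ≈ 4,661.1 bottles

Annual demand D = 736 × 260 = 191,360.
Production build-up factor (1 − d/p) = 1 − 736/3,220 = 0.7714.
Q* = √(2DS / (H(1 − d/p))) = √(2 × 191,360 × 404 / (5.49 × 0.7714)).
= √(154,618,880 / 4.2351) ≈ 6042.230.
Maximum inventory = Q*(1 − d/p) = 6042.230 × 0.7714 ≈ 4661.149.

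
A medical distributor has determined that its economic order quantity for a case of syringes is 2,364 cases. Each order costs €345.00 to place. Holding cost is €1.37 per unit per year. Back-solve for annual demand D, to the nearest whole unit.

D ≈ 11,096 cases per year

Invert the EOQ relation Q*² = 2DS/H.
From Q* = √(2DS/H): D = Q*²H / (2S) = 2,364² × 1.37 / (2 × 345) = 11095.999.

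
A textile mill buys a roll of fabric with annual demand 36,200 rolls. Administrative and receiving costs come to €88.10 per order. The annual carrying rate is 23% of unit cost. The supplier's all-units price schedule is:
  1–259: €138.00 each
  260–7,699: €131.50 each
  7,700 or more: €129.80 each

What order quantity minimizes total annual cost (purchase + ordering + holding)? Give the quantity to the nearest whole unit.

Holding cost per unit per year at price C is H = 0.23·C.
For each price level, check whether its EOQ is feasible; otherwise the best quantity at that price is the breakpoint.
Tier 1 (€138.00): EOQ = 448.3 exceeds tier's upper bound 259, so this tier is dominated.
EOQ at €131.50 = 459.2 (feasible in tier 2): TC = 36,200×€131.50 + (36,200/459.2)×88.1 + (459.2/2)×0.23×€131.50 = €4,774,189.42.
EOQ at €129.80 = 462.2 < 7700, so use break Q=7700: TC = 36,200×€129.80 + (36,200/7700.0)×88.1 + (7700.0/2)×0.23×€129.80 = €4,814,112.08.
Lowest total cost is €4,774,189.42 at Q = 459.2.

Q* ≈ 459 rolls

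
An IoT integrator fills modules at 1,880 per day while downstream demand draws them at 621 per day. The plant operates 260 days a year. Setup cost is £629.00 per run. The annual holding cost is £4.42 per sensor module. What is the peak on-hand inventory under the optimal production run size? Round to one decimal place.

Annual demand D = 621 × 260 = 161,460.
Production build-up factor (1 − d/p) = 1 − 621/1,880 = 0.6697.
Q* = √(2DS / (H(1 − d/p))) = √(2 × 161,460 × 629 / (4.42 × 0.6697)).
= √(203,116,680 / 2.96) ≈ 8283.764.
Maximum inventory = Q*(1 − d/p) = 8283.764 × 0.6697 ≈ 5547.478.

I_max ≈ 5,547.5 modules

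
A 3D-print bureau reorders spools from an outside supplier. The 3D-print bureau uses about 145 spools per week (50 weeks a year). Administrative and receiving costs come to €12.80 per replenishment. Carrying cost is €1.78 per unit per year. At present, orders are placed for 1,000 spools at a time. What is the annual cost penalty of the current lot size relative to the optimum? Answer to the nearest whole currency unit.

Extra cost ≈ €408 per year

Annual demand D = 145 × 50 = 7,250.
EOQ = √(2DS/H) = √(2 × 7,250 × 12.8 / 1.78) ≈ 322.91.
Cost at Q* = (D/Q*)S + (Q*/2)H = √(2DSH) ≈ €574.78.
Cost at Q = 1,000: (7,250/1,000)×12.8 + (1,000/2)×1.78 = €92.80 + €890.00 = €982.80.
Excess = €982.80 − €574.78 = €408.02.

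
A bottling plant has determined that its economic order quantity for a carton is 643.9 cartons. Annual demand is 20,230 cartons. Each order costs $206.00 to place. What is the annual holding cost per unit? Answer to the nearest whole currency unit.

H ≈ $20

Invert the EOQ relation Q*² = 2DS/H.
From Q* = √(2DS/H): H = 2DS / Q*² = 2 × 20,230 × 206 / 643.9² = 20.1028.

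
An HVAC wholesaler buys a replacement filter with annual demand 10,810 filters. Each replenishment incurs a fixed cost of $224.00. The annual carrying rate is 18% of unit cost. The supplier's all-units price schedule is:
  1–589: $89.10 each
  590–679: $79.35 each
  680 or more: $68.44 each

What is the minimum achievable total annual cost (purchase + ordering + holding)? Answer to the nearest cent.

TC* ≈ $747,585.87

Holding cost per unit per year at price C is H = 0.18·C.
For each price level, check whether its EOQ is feasible; otherwise the best quantity at that price is the breakpoint.
EOQ at $89.10 = 549.5 (feasible in tier 1): TC = 10,810×$89.10 + (10,810/549.5)×224 + (549.5/2)×0.18×$89.10 = $971,984.06.
EOQ at $79.35 = 582.3 < 590, so use break Q=590: TC = 10,810×$79.35 + (10,810/590.0)×224 + (590.0/2)×0.18×$79.35 = $866,091.12.
EOQ at $68.44 = 627.0 < 680, so use break Q=680: TC = 10,810×$68.44 + (10,810/680.0)×224 + (680.0/2)×0.18×$68.44 = $747,585.87.
Lowest total cost among the candidates is at Q = 680.0.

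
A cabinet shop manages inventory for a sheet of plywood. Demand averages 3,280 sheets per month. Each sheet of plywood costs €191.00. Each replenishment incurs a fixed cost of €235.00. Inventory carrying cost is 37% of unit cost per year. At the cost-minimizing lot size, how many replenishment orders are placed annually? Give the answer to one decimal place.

N ≈ 76.9 orders per year

Annual demand D = 3,280 × 12 = 39,360.
Holding cost H = 0.37 × €191.00 = €70.6700 per unit per year.
Q* = √(2DS/H) = √(2 × 39,360 × 235 / 70.67) ≈ 511.63.
Orders per year = D / Q* = 39,360 / 511.63 ≈ 76.930.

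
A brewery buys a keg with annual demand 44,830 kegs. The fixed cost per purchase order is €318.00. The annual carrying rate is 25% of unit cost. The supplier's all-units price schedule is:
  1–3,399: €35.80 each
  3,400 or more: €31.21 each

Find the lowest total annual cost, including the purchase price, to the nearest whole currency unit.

Holding cost per unit per year at price C is H = 0.25·C.
Evaluate total cost at each tier's feasible EOQ or, if the EOQ is below the tier, at the tier's minimum quantity.
EOQ at €35.80 = 1784.8 (feasible in tier 1): TC = 44,830×€35.80 + (44,830/1784.8)×318 + (1784.8/2)×0.25×€35.80 = €1,620,888.40.
EOQ at €31.21 = 1911.6 < 3400, so use break Q=3400: TC = 44,830×€31.21 + (44,830/3400.0)×318 + (3400.0/2)×0.25×€31.21 = €1,416,601.47.
Lowest total cost among the candidates is at Q = 3400.0.

TC* ≈ €1,416,601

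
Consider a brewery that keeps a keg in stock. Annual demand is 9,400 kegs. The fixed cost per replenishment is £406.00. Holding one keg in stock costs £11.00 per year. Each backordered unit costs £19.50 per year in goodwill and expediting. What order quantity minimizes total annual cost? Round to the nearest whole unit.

Q* ≈ 1,042 kegs

With planned backorders, Q* = √(2DS/H) · √((H+B)/B).
√(2DS/H) = √(2 × 9,400 × 406 / 11) = 833.001.
√((H+B)/B) = √((11+19.5)/19.5) = 1.2506.
Q* ≈ 1041.785.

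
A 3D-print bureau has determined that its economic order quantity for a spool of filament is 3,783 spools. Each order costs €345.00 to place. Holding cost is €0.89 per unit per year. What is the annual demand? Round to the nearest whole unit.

Squaring Q* = √(2DS/H) gives Q*² = 2DS/H.
From Q* = √(2DS/H): D = Q*²H / (2S) = 3,783² × 0.89 / (2 × 345) = 18459.231.

D ≈ 18,459 spools per year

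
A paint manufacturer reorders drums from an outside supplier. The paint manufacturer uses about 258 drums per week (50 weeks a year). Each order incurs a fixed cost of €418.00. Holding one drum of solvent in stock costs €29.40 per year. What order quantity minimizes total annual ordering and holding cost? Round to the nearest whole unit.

Q* ≈ 606 drums

Annual demand D = 258 × 50 = 12,900.
EOQ = √(2DS / H) = √(2 × 12,900 × 418 / 29.4).
= √(10,784,400 / 29.4) = √366,816.3265 ≈ 605.654.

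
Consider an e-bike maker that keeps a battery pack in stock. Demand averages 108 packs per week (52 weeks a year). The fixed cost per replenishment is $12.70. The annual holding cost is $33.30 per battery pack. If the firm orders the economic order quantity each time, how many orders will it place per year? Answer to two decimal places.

Annual demand D = 108 × 52 = 5,616.
EOQ = √(2DS/H) = √(2 × 5,616 × 12.7 / 33.3) ≈ 65.45.
Orders per year = D / Q* = 5,616 / 65.45 ≈ 85.806.

N ≈ 85.81 orders per year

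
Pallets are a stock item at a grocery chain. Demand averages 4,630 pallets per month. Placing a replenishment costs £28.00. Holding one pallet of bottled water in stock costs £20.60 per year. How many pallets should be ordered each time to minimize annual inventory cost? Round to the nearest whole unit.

Q* ≈ 389 pallets

Annual demand D = 4,630 × 12 = 55,560.
EOQ = √(2DS / H) = √(2 × 55,560 × 28 / 20.6).
= √(3,111,360 / 20.6) = √151,036.8932 ≈ 388.635.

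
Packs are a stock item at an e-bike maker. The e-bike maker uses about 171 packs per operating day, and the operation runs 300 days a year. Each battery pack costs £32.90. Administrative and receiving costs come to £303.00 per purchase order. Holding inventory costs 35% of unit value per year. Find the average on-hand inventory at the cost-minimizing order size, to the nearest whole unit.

Average inventory ≈ 822 packs

Annual demand D = 171 × 300 = 51,300.
Holding cost H = 0.35 × £32.90 = £11.5150 per unit per year.
The optimal lot size = √(2DS/H) = √(2 × 51,300 × 303 / 11.515) ≈ 1643.10.
Average inventory = Q*/2 ≈ 1643.10 / 2 = 821.548.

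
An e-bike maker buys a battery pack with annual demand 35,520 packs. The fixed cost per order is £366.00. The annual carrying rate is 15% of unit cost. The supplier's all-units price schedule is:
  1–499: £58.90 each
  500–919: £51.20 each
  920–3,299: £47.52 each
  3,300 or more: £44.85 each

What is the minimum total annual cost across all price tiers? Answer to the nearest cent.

Holding cost per unit per year at price C is H = 0.15·C.
Candidates are each tier's EOQ (if it falls in that tier) and each price-break quantity.
Tier 1 (£58.90): EOQ = 1715.5 exceeds tier's upper bound 499, so this tier is dominated.
Tier 2 (£51.20): EOQ = 1840.0 exceeds tier's upper bound 919, so this tier is dominated.
EOQ at £47.52 = 1909.9 (feasible in tier 3): TC = 35,520×£47.52 + (35,520/1909.9)×366 + (1909.9/2)×0.15×£47.52 = £1,701,524.09.
EOQ at £44.85 = 1965.9 < 3300, so use break Q=3300: TC = 35,520×£44.85 + (35,520/3300.0)×366 + (3300.0/2)×0.15×£44.85 = £1,608,111.87.
Lowest total cost among the candidates is at Q = 3300.0.

TC* ≈ £1,608,111.87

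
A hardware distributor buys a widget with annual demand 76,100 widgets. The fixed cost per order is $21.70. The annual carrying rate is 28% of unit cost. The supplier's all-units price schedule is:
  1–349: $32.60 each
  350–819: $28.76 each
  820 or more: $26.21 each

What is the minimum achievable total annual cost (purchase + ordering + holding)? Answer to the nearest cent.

Holding cost per unit per year at price C is H = 0.28·C.
Candidates are each tier's EOQ (if it falls in that tier) and each price-break quantity.
Tier 1 ($32.60): EOQ = 601.5 exceeds tier's upper bound 349, so this tier is dominated.
EOQ at $28.76 = 640.4 (feasible in tier 2): TC = 76,100×$28.76 + (76,100/640.4)×21.7 + (640.4/2)×0.28×$28.76 = $2,193,793.16.
EOQ at $26.21 = 670.8 < 820, so use break Q=820: TC = 76,100×$26.21 + (76,100/820.0)×21.7 + (820.0/2)×0.28×$26.21 = $1,999,603.77.
Lowest total cost among the candidates is at Q = 820.0.

TC* ≈ $1,999,603.77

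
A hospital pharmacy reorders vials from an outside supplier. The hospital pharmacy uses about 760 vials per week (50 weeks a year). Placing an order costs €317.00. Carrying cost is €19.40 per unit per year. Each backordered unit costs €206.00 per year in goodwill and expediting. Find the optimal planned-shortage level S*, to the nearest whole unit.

S* ≈ 100 vials

Annual demand D = 760 × 50 = 38,000.
With planned backorders, Q* = √(2DS/H) · √((H+B)/B).
√(2DS/H) = √(2 × 38,000 × 317 / 19.4) = 1114.386.
√((H+B)/B) = √((19.4+206)/206) = 1.0460.
Q* ≈ 1165.679.
S* = Q* · H/(H+B) = 1165.679 × 19.4/225.4 ≈ 100.329.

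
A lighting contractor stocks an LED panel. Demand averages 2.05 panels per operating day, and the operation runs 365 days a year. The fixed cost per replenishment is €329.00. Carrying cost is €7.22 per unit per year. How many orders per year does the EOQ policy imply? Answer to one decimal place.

Annual demand D = 2.05 × 365 = 748.25.
The optimal lot size = √(2DS/H) = √(2 × 748.25 × 329 / 7.22) ≈ 261.14.
Orders per year = D / Q* = 748.25 / 261.14 ≈ 2.865.

N ≈ 2.9 orders per year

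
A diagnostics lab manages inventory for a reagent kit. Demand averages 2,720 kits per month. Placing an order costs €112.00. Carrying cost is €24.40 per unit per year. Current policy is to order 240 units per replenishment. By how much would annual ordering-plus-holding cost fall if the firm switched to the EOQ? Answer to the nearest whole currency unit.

Annual demand D = 2,720 × 12 = 32,640.
EOQ = √(2DS/H) = √(2 × 32,640 × 112 / 24.4) ≈ 547.40.
Cost at Q* = (D/Q*)S + (Q*/2)H = √(2DSH) ≈ €13,356.54.
Cost at Q = 240: (32,640/240)×112 + (240/2)×24.4 = €15,232.00 + €2,928.00 = €18,160.00.
Excess = €18,160.00 − €13,356.54 = €4,803.46.

Extra cost ≈ €4,803 per year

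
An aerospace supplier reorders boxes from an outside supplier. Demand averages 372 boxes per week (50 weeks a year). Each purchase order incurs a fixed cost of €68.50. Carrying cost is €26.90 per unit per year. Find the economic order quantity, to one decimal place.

Annual demand D = 372 × 50 = 18,600.
EOQ = √(2DS / H) = √(2 × 18,600 × 68.5 / 26.9).
= √(2,548,200 / 26.9) = √94,728.6245 ≈ 307.780.

Q* ≈ 307.8 boxes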